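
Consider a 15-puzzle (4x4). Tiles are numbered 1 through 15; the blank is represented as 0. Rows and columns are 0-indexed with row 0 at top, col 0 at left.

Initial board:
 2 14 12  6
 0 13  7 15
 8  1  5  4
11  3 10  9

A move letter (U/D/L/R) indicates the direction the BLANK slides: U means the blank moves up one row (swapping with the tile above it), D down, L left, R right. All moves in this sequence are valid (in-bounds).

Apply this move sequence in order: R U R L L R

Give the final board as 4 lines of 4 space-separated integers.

After move 1 (R):
 2 14 12  6
13  0  7 15
 8  1  5  4
11  3 10  9

After move 2 (U):
 2  0 12  6
13 14  7 15
 8  1  5  4
11  3 10  9

After move 3 (R):
 2 12  0  6
13 14  7 15
 8  1  5  4
11  3 10  9

After move 4 (L):
 2  0 12  6
13 14  7 15
 8  1  5  4
11  3 10  9

After move 5 (L):
 0  2 12  6
13 14  7 15
 8  1  5  4
11  3 10  9

After move 6 (R):
 2  0 12  6
13 14  7 15
 8  1  5  4
11  3 10  9

Answer:  2  0 12  6
13 14  7 15
 8  1  5  4
11  3 10  9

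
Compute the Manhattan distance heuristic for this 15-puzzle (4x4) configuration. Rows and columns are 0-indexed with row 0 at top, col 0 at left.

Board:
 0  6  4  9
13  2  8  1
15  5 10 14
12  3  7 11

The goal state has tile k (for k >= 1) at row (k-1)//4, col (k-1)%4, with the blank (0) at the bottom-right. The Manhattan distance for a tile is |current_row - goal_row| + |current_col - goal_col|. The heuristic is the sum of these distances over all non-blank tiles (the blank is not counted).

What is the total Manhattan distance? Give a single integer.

Tile 6: at (0,1), goal (1,1), distance |0-1|+|1-1| = 1
Tile 4: at (0,2), goal (0,3), distance |0-0|+|2-3| = 1
Tile 9: at (0,3), goal (2,0), distance |0-2|+|3-0| = 5
Tile 13: at (1,0), goal (3,0), distance |1-3|+|0-0| = 2
Tile 2: at (1,1), goal (0,1), distance |1-0|+|1-1| = 1
Tile 8: at (1,2), goal (1,3), distance |1-1|+|2-3| = 1
Tile 1: at (1,3), goal (0,0), distance |1-0|+|3-0| = 4
Tile 15: at (2,0), goal (3,2), distance |2-3|+|0-2| = 3
Tile 5: at (2,1), goal (1,0), distance |2-1|+|1-0| = 2
Tile 10: at (2,2), goal (2,1), distance |2-2|+|2-1| = 1
Tile 14: at (2,3), goal (3,1), distance |2-3|+|3-1| = 3
Tile 12: at (3,0), goal (2,3), distance |3-2|+|0-3| = 4
Tile 3: at (3,1), goal (0,2), distance |3-0|+|1-2| = 4
Tile 7: at (3,2), goal (1,2), distance |3-1|+|2-2| = 2
Tile 11: at (3,3), goal (2,2), distance |3-2|+|3-2| = 2
Sum: 1 + 1 + 5 + 2 + 1 + 1 + 4 + 3 + 2 + 1 + 3 + 4 + 4 + 2 + 2 = 36

Answer: 36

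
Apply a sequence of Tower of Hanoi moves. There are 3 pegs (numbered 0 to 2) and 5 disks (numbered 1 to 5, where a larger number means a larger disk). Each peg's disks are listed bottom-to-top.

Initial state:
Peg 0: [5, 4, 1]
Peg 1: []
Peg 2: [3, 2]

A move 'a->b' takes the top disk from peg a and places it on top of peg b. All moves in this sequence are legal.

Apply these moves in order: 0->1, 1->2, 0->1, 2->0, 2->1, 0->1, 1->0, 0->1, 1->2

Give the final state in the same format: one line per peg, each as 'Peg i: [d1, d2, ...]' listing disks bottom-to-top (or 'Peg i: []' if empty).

After move 1 (0->1):
Peg 0: [5, 4]
Peg 1: [1]
Peg 2: [3, 2]

After move 2 (1->2):
Peg 0: [5, 4]
Peg 1: []
Peg 2: [3, 2, 1]

After move 3 (0->1):
Peg 0: [5]
Peg 1: [4]
Peg 2: [3, 2, 1]

After move 4 (2->0):
Peg 0: [5, 1]
Peg 1: [4]
Peg 2: [3, 2]

After move 5 (2->1):
Peg 0: [5, 1]
Peg 1: [4, 2]
Peg 2: [3]

After move 6 (0->1):
Peg 0: [5]
Peg 1: [4, 2, 1]
Peg 2: [3]

After move 7 (1->0):
Peg 0: [5, 1]
Peg 1: [4, 2]
Peg 2: [3]

After move 8 (0->1):
Peg 0: [5]
Peg 1: [4, 2, 1]
Peg 2: [3]

After move 9 (1->2):
Peg 0: [5]
Peg 1: [4, 2]
Peg 2: [3, 1]

Answer: Peg 0: [5]
Peg 1: [4, 2]
Peg 2: [3, 1]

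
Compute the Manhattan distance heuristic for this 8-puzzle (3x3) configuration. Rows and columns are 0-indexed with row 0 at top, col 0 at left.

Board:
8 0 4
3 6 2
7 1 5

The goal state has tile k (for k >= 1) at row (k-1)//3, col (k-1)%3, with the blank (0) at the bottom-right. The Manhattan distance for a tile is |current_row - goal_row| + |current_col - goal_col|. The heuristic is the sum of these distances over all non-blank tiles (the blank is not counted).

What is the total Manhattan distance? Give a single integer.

Tile 8: (0,0)->(2,1) = 3
Tile 4: (0,2)->(1,0) = 3
Tile 3: (1,0)->(0,2) = 3
Tile 6: (1,1)->(1,2) = 1
Tile 2: (1,2)->(0,1) = 2
Tile 7: (2,0)->(2,0) = 0
Tile 1: (2,1)->(0,0) = 3
Tile 5: (2,2)->(1,1) = 2
Sum: 3 + 3 + 3 + 1 + 2 + 0 + 3 + 2 = 17

Answer: 17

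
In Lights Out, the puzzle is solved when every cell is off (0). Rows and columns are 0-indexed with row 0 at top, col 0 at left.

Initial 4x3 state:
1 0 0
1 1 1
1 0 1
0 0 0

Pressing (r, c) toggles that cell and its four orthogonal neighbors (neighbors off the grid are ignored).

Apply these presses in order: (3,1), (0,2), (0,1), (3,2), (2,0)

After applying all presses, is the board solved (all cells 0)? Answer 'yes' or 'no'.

Answer: yes

Derivation:
After press 1 at (3,1):
1 0 0
1 1 1
1 1 1
1 1 1

After press 2 at (0,2):
1 1 1
1 1 0
1 1 1
1 1 1

After press 3 at (0,1):
0 0 0
1 0 0
1 1 1
1 1 1

After press 4 at (3,2):
0 0 0
1 0 0
1 1 0
1 0 0

After press 5 at (2,0):
0 0 0
0 0 0
0 0 0
0 0 0

Lights still on: 0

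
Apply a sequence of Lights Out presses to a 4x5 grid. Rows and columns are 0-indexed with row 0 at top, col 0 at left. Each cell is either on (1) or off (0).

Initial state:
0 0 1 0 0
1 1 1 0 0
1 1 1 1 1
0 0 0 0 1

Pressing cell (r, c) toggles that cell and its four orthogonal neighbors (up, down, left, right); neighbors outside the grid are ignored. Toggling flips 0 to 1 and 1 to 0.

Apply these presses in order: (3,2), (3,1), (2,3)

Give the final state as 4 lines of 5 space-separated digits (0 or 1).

After press 1 at (3,2):
0 0 1 0 0
1 1 1 0 0
1 1 0 1 1
0 1 1 1 1

After press 2 at (3,1):
0 0 1 0 0
1 1 1 0 0
1 0 0 1 1
1 0 0 1 1

After press 3 at (2,3):
0 0 1 0 0
1 1 1 1 0
1 0 1 0 0
1 0 0 0 1

Answer: 0 0 1 0 0
1 1 1 1 0
1 0 1 0 0
1 0 0 0 1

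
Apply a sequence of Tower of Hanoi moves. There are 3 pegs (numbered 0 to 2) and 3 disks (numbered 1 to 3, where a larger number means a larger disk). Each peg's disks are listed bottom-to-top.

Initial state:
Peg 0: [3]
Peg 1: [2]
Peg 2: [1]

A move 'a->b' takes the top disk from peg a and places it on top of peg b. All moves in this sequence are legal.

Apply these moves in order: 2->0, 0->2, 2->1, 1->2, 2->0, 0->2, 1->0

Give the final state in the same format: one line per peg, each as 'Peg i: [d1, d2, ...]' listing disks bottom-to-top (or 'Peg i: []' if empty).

Answer: Peg 0: [3, 2]
Peg 1: []
Peg 2: [1]

Derivation:
After move 1 (2->0):
Peg 0: [3, 1]
Peg 1: [2]
Peg 2: []

After move 2 (0->2):
Peg 0: [3]
Peg 1: [2]
Peg 2: [1]

After move 3 (2->1):
Peg 0: [3]
Peg 1: [2, 1]
Peg 2: []

After move 4 (1->2):
Peg 0: [3]
Peg 1: [2]
Peg 2: [1]

After move 5 (2->0):
Peg 0: [3, 1]
Peg 1: [2]
Peg 2: []

After move 6 (0->2):
Peg 0: [3]
Peg 1: [2]
Peg 2: [1]

After move 7 (1->0):
Peg 0: [3, 2]
Peg 1: []
Peg 2: [1]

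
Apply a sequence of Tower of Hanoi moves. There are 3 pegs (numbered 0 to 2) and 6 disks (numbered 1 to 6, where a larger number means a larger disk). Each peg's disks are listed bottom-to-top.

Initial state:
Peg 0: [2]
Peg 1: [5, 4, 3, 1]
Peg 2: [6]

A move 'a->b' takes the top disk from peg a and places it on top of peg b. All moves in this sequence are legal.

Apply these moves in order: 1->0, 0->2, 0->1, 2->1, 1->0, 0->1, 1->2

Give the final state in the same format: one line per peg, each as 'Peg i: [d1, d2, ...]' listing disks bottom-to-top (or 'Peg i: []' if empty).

Answer: Peg 0: []
Peg 1: [5, 4, 3, 2]
Peg 2: [6, 1]

Derivation:
After move 1 (1->0):
Peg 0: [2, 1]
Peg 1: [5, 4, 3]
Peg 2: [6]

After move 2 (0->2):
Peg 0: [2]
Peg 1: [5, 4, 3]
Peg 2: [6, 1]

After move 3 (0->1):
Peg 0: []
Peg 1: [5, 4, 3, 2]
Peg 2: [6, 1]

After move 4 (2->1):
Peg 0: []
Peg 1: [5, 4, 3, 2, 1]
Peg 2: [6]

After move 5 (1->0):
Peg 0: [1]
Peg 1: [5, 4, 3, 2]
Peg 2: [6]

After move 6 (0->1):
Peg 0: []
Peg 1: [5, 4, 3, 2, 1]
Peg 2: [6]

After move 7 (1->2):
Peg 0: []
Peg 1: [5, 4, 3, 2]
Peg 2: [6, 1]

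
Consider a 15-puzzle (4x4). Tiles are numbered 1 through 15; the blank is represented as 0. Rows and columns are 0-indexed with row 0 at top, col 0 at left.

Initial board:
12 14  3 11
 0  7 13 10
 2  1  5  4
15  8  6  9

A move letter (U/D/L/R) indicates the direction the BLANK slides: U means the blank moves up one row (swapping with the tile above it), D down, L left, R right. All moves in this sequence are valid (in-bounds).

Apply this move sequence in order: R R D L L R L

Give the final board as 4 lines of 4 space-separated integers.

After move 1 (R):
12 14  3 11
 7  0 13 10
 2  1  5  4
15  8  6  9

After move 2 (R):
12 14  3 11
 7 13  0 10
 2  1  5  4
15  8  6  9

After move 3 (D):
12 14  3 11
 7 13  5 10
 2  1  0  4
15  8  6  9

After move 4 (L):
12 14  3 11
 7 13  5 10
 2  0  1  4
15  8  6  9

After move 5 (L):
12 14  3 11
 7 13  5 10
 0  2  1  4
15  8  6  9

After move 6 (R):
12 14  3 11
 7 13  5 10
 2  0  1  4
15  8  6  9

After move 7 (L):
12 14  3 11
 7 13  5 10
 0  2  1  4
15  8  6  9

Answer: 12 14  3 11
 7 13  5 10
 0  2  1  4
15  8  6  9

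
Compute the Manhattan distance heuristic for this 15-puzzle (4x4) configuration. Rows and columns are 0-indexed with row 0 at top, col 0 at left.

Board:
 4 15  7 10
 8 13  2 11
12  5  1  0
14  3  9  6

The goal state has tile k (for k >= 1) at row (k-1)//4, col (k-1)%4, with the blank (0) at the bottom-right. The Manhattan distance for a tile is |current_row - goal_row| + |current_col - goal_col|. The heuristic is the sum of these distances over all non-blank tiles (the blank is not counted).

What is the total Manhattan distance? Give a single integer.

Tile 4: (0,0)->(0,3) = 3
Tile 15: (0,1)->(3,2) = 4
Tile 7: (0,2)->(1,2) = 1
Tile 10: (0,3)->(2,1) = 4
Tile 8: (1,0)->(1,3) = 3
Tile 13: (1,1)->(3,0) = 3
Tile 2: (1,2)->(0,1) = 2
Tile 11: (1,3)->(2,2) = 2
Tile 12: (2,0)->(2,3) = 3
Tile 5: (2,1)->(1,0) = 2
Tile 1: (2,2)->(0,0) = 4
Tile 14: (3,0)->(3,1) = 1
Tile 3: (3,1)->(0,2) = 4
Tile 9: (3,2)->(2,0) = 3
Tile 6: (3,3)->(1,1) = 4
Sum: 3 + 4 + 1 + 4 + 3 + 3 + 2 + 2 + 3 + 2 + 4 + 1 + 4 + 3 + 4 = 43

Answer: 43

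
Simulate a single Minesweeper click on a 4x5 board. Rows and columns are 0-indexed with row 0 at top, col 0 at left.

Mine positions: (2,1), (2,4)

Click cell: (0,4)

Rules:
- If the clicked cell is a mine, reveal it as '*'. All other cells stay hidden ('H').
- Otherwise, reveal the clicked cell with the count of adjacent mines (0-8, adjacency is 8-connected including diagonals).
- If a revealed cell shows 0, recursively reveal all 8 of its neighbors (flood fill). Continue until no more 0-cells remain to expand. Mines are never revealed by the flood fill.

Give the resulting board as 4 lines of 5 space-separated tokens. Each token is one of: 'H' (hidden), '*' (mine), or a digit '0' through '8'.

0 0 0 0 0
1 1 1 1 1
H H H H H
H H H H H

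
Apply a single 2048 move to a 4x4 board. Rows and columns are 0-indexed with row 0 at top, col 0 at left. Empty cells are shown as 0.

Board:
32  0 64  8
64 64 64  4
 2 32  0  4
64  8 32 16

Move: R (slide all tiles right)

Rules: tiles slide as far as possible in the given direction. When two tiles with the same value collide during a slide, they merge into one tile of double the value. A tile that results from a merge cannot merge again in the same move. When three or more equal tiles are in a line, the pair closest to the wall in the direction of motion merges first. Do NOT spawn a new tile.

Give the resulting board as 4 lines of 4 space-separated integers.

Slide right:
row 0: [32, 0, 64, 8] -> [0, 32, 64, 8]
row 1: [64, 64, 64, 4] -> [0, 64, 128, 4]
row 2: [2, 32, 0, 4] -> [0, 2, 32, 4]
row 3: [64, 8, 32, 16] -> [64, 8, 32, 16]

Answer:   0  32  64   8
  0  64 128   4
  0   2  32   4
 64   8  32  16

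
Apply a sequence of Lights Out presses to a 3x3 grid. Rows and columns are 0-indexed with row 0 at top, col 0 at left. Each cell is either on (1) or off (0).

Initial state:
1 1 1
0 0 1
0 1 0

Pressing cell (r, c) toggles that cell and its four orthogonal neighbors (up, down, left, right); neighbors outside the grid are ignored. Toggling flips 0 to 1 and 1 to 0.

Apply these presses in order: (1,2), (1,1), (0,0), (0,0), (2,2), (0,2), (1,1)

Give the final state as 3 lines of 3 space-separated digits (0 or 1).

After press 1 at (1,2):
1 1 0
0 1 0
0 1 1

After press 2 at (1,1):
1 0 0
1 0 1
0 0 1

After press 3 at (0,0):
0 1 0
0 0 1
0 0 1

After press 4 at (0,0):
1 0 0
1 0 1
0 0 1

After press 5 at (2,2):
1 0 0
1 0 0
0 1 0

After press 6 at (0,2):
1 1 1
1 0 1
0 1 0

After press 7 at (1,1):
1 0 1
0 1 0
0 0 0

Answer: 1 0 1
0 1 0
0 0 0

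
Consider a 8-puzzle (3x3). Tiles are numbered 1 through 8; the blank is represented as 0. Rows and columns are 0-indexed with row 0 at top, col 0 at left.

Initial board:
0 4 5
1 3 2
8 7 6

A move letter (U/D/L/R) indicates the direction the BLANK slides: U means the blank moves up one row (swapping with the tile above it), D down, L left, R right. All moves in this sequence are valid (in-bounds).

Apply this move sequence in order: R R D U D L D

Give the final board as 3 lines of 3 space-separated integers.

After move 1 (R):
4 0 5
1 3 2
8 7 6

After move 2 (R):
4 5 0
1 3 2
8 7 6

After move 3 (D):
4 5 2
1 3 0
8 7 6

After move 4 (U):
4 5 0
1 3 2
8 7 6

After move 5 (D):
4 5 2
1 3 0
8 7 6

After move 6 (L):
4 5 2
1 0 3
8 7 6

After move 7 (D):
4 5 2
1 7 3
8 0 6

Answer: 4 5 2
1 7 3
8 0 6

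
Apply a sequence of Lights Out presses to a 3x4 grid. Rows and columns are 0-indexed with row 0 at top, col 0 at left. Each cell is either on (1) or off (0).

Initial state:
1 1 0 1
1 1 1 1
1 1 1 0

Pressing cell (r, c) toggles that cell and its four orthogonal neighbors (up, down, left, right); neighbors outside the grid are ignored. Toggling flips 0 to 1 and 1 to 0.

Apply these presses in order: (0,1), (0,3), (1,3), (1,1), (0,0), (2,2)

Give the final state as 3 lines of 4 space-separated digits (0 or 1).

After press 1 at (0,1):
0 0 1 1
1 0 1 1
1 1 1 0

After press 2 at (0,3):
0 0 0 0
1 0 1 0
1 1 1 0

After press 3 at (1,3):
0 0 0 1
1 0 0 1
1 1 1 1

After press 4 at (1,1):
0 1 0 1
0 1 1 1
1 0 1 1

After press 5 at (0,0):
1 0 0 1
1 1 1 1
1 0 1 1

After press 6 at (2,2):
1 0 0 1
1 1 0 1
1 1 0 0

Answer: 1 0 0 1
1 1 0 1
1 1 0 0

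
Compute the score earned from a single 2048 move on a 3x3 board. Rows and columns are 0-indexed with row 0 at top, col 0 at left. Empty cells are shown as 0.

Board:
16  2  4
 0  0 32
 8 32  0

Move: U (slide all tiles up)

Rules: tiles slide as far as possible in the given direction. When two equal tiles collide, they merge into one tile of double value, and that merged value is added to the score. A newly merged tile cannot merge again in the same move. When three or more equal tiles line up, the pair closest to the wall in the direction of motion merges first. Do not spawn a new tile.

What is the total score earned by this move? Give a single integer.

Answer: 0

Derivation:
Slide up:
col 0: [16, 0, 8] -> [16, 8, 0]  score +0 (running 0)
col 1: [2, 0, 32] -> [2, 32, 0]  score +0 (running 0)
col 2: [4, 32, 0] -> [4, 32, 0]  score +0 (running 0)
Board after move:
16  2  4
 8 32 32
 0  0  0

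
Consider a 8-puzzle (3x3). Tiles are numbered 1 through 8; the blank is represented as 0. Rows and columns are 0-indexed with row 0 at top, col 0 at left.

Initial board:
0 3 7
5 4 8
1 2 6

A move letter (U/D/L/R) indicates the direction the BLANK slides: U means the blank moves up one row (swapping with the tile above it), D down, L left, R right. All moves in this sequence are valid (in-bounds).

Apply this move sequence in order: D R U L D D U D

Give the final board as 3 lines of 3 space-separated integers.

After move 1 (D):
5 3 7
0 4 8
1 2 6

After move 2 (R):
5 3 7
4 0 8
1 2 6

After move 3 (U):
5 0 7
4 3 8
1 2 6

After move 4 (L):
0 5 7
4 3 8
1 2 6

After move 5 (D):
4 5 7
0 3 8
1 2 6

After move 6 (D):
4 5 7
1 3 8
0 2 6

After move 7 (U):
4 5 7
0 3 8
1 2 6

After move 8 (D):
4 5 7
1 3 8
0 2 6

Answer: 4 5 7
1 3 8
0 2 6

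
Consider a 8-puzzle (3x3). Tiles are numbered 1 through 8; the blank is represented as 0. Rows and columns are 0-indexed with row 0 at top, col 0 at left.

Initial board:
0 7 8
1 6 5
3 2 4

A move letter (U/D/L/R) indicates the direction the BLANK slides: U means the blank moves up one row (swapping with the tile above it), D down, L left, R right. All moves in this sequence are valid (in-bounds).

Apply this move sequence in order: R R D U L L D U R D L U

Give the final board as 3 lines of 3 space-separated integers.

After move 1 (R):
7 0 8
1 6 5
3 2 4

After move 2 (R):
7 8 0
1 6 5
3 2 4

After move 3 (D):
7 8 5
1 6 0
3 2 4

After move 4 (U):
7 8 0
1 6 5
3 2 4

After move 5 (L):
7 0 8
1 6 5
3 2 4

After move 6 (L):
0 7 8
1 6 5
3 2 4

After move 7 (D):
1 7 8
0 6 5
3 2 4

After move 8 (U):
0 7 8
1 6 5
3 2 4

After move 9 (R):
7 0 8
1 6 5
3 2 4

After move 10 (D):
7 6 8
1 0 5
3 2 4

After move 11 (L):
7 6 8
0 1 5
3 2 4

After move 12 (U):
0 6 8
7 1 5
3 2 4

Answer: 0 6 8
7 1 5
3 2 4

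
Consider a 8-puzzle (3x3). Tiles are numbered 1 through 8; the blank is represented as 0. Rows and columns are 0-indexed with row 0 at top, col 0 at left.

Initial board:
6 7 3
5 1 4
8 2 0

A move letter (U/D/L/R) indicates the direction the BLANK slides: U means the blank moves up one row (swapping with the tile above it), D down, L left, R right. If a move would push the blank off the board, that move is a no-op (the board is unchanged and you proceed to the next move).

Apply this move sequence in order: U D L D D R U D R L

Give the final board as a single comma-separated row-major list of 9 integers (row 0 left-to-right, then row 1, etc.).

Answer: 6, 7, 3, 5, 1, 4, 8, 0, 2

Derivation:
After move 1 (U):
6 7 3
5 1 0
8 2 4

After move 2 (D):
6 7 3
5 1 4
8 2 0

After move 3 (L):
6 7 3
5 1 4
8 0 2

After move 4 (D):
6 7 3
5 1 4
8 0 2

After move 5 (D):
6 7 3
5 1 4
8 0 2

After move 6 (R):
6 7 3
5 1 4
8 2 0

After move 7 (U):
6 7 3
5 1 0
8 2 4

After move 8 (D):
6 7 3
5 1 4
8 2 0

After move 9 (R):
6 7 3
5 1 4
8 2 0

After move 10 (L):
6 7 3
5 1 4
8 0 2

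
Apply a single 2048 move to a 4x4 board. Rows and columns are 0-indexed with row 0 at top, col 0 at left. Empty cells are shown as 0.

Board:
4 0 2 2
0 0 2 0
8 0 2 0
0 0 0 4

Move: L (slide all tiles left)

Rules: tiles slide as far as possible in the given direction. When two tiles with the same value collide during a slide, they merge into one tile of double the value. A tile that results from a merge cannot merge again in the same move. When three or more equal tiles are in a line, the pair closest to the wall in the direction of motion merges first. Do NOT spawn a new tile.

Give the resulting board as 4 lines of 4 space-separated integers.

Answer: 4 4 0 0
2 0 0 0
8 2 0 0
4 0 0 0

Derivation:
Slide left:
row 0: [4, 0, 2, 2] -> [4, 4, 0, 0]
row 1: [0, 0, 2, 0] -> [2, 0, 0, 0]
row 2: [8, 0, 2, 0] -> [8, 2, 0, 0]
row 3: [0, 0, 0, 4] -> [4, 0, 0, 0]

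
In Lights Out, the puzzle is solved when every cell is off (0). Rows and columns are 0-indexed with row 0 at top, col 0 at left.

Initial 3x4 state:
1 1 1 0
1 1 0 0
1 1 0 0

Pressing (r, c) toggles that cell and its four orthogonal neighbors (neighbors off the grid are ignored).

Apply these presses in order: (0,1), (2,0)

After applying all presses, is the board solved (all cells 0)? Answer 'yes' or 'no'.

Answer: yes

Derivation:
After press 1 at (0,1):
0 0 0 0
1 0 0 0
1 1 0 0

After press 2 at (2,0):
0 0 0 0
0 0 0 0
0 0 0 0

Lights still on: 0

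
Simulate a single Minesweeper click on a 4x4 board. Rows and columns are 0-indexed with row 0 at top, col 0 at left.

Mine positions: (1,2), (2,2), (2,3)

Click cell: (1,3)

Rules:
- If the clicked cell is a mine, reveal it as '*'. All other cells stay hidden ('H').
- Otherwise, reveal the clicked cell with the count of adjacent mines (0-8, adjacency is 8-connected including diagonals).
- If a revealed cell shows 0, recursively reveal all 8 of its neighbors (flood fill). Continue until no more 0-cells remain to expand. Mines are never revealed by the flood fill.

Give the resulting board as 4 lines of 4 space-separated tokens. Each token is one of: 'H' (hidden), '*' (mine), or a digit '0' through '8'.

H H H H
H H H 3
H H H H
H H H H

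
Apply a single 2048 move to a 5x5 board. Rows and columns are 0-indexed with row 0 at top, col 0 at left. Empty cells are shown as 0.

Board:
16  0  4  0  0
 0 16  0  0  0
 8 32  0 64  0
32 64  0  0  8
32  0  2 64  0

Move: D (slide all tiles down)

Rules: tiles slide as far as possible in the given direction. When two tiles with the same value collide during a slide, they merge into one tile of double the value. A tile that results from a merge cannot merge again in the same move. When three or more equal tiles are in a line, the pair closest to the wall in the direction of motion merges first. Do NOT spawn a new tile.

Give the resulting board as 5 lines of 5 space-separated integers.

Answer:   0   0   0   0   0
  0   0   0   0   0
 16  16   0   0   0
  8  32   4   0   0
 64  64   2 128   8

Derivation:
Slide down:
col 0: [16, 0, 8, 32, 32] -> [0, 0, 16, 8, 64]
col 1: [0, 16, 32, 64, 0] -> [0, 0, 16, 32, 64]
col 2: [4, 0, 0, 0, 2] -> [0, 0, 0, 4, 2]
col 3: [0, 0, 64, 0, 64] -> [0, 0, 0, 0, 128]
col 4: [0, 0, 0, 8, 0] -> [0, 0, 0, 0, 8]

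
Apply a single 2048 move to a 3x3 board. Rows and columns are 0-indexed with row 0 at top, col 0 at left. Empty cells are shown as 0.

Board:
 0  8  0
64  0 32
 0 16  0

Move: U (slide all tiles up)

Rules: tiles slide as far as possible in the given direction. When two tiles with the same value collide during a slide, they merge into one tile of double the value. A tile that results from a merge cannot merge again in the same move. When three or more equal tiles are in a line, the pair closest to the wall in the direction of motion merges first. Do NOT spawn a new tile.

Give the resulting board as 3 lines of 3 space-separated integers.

Slide up:
col 0: [0, 64, 0] -> [64, 0, 0]
col 1: [8, 0, 16] -> [8, 16, 0]
col 2: [0, 32, 0] -> [32, 0, 0]

Answer: 64  8 32
 0 16  0
 0  0  0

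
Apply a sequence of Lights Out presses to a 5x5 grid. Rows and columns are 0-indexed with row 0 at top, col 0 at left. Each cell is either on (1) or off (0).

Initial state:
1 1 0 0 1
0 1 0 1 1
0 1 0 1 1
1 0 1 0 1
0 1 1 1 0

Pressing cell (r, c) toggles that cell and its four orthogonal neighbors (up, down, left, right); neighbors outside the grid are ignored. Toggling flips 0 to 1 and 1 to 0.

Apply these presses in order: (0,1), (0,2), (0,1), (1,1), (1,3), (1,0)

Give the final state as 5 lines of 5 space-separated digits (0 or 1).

After press 1 at (0,1):
0 0 1 0 1
0 0 0 1 1
0 1 0 1 1
1 0 1 0 1
0 1 1 1 0

After press 2 at (0,2):
0 1 0 1 1
0 0 1 1 1
0 1 0 1 1
1 0 1 0 1
0 1 1 1 0

After press 3 at (0,1):
1 0 1 1 1
0 1 1 1 1
0 1 0 1 1
1 0 1 0 1
0 1 1 1 0

After press 4 at (1,1):
1 1 1 1 1
1 0 0 1 1
0 0 0 1 1
1 0 1 0 1
0 1 1 1 0

After press 5 at (1,3):
1 1 1 0 1
1 0 1 0 0
0 0 0 0 1
1 0 1 0 1
0 1 1 1 0

After press 6 at (1,0):
0 1 1 0 1
0 1 1 0 0
1 0 0 0 1
1 0 1 0 1
0 1 1 1 0

Answer: 0 1 1 0 1
0 1 1 0 0
1 0 0 0 1
1 0 1 0 1
0 1 1 1 0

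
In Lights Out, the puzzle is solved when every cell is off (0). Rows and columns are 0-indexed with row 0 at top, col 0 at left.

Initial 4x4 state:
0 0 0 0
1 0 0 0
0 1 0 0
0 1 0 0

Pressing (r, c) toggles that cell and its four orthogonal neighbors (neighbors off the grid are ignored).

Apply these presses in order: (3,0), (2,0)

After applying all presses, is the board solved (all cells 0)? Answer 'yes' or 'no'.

Answer: yes

Derivation:
After press 1 at (3,0):
0 0 0 0
1 0 0 0
1 1 0 0
1 0 0 0

After press 2 at (2,0):
0 0 0 0
0 0 0 0
0 0 0 0
0 0 0 0

Lights still on: 0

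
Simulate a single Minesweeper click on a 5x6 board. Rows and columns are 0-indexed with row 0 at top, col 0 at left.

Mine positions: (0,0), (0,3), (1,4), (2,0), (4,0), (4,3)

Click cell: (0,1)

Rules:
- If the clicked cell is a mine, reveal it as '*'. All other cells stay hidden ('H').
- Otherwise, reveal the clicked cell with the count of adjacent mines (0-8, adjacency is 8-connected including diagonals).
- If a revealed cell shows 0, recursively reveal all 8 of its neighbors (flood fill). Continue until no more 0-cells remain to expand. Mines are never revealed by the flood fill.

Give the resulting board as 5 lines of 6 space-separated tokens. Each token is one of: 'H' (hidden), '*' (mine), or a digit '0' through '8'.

H 1 H H H H
H H H H H H
H H H H H H
H H H H H H
H H H H H H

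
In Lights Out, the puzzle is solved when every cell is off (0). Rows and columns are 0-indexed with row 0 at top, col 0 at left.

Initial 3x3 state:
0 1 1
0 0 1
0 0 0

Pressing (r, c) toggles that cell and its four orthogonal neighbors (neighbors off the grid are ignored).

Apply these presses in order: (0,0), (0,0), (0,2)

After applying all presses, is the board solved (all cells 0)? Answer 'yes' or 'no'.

Answer: yes

Derivation:
After press 1 at (0,0):
1 0 1
1 0 1
0 0 0

After press 2 at (0,0):
0 1 1
0 0 1
0 0 0

After press 3 at (0,2):
0 0 0
0 0 0
0 0 0

Lights still on: 0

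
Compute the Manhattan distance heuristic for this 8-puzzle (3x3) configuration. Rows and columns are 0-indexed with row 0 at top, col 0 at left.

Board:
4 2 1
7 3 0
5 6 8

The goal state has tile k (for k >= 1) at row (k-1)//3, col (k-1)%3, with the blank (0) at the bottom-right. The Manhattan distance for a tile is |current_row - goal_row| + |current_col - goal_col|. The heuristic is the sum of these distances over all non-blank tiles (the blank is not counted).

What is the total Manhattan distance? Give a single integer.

Tile 4: (0,0)->(1,0) = 1
Tile 2: (0,1)->(0,1) = 0
Tile 1: (0,2)->(0,0) = 2
Tile 7: (1,0)->(2,0) = 1
Tile 3: (1,1)->(0,2) = 2
Tile 5: (2,0)->(1,1) = 2
Tile 6: (2,1)->(1,2) = 2
Tile 8: (2,2)->(2,1) = 1
Sum: 1 + 0 + 2 + 1 + 2 + 2 + 2 + 1 = 11

Answer: 11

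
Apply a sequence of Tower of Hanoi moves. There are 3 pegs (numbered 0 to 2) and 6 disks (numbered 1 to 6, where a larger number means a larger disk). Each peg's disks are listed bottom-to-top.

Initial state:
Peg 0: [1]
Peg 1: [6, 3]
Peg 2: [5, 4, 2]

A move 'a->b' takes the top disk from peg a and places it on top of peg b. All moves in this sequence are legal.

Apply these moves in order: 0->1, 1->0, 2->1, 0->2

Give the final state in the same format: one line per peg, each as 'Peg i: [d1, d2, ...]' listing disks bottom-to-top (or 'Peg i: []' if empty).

After move 1 (0->1):
Peg 0: []
Peg 1: [6, 3, 1]
Peg 2: [5, 4, 2]

After move 2 (1->0):
Peg 0: [1]
Peg 1: [6, 3]
Peg 2: [5, 4, 2]

After move 3 (2->1):
Peg 0: [1]
Peg 1: [6, 3, 2]
Peg 2: [5, 4]

After move 4 (0->2):
Peg 0: []
Peg 1: [6, 3, 2]
Peg 2: [5, 4, 1]

Answer: Peg 0: []
Peg 1: [6, 3, 2]
Peg 2: [5, 4, 1]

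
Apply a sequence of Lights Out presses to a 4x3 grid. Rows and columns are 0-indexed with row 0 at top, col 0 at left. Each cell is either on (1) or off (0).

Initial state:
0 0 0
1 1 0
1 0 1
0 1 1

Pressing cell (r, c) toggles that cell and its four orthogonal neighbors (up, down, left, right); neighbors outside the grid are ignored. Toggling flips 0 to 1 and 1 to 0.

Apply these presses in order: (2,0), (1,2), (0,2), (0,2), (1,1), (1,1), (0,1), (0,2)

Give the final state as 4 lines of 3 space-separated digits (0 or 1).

Answer: 1 0 1
0 1 0
0 1 0
1 1 1

Derivation:
After press 1 at (2,0):
0 0 0
0 1 0
0 1 1
1 1 1

After press 2 at (1,2):
0 0 1
0 0 1
0 1 0
1 1 1

After press 3 at (0,2):
0 1 0
0 0 0
0 1 0
1 1 1

After press 4 at (0,2):
0 0 1
0 0 1
0 1 0
1 1 1

After press 5 at (1,1):
0 1 1
1 1 0
0 0 0
1 1 1

After press 6 at (1,1):
0 0 1
0 0 1
0 1 0
1 1 1

After press 7 at (0,1):
1 1 0
0 1 1
0 1 0
1 1 1

After press 8 at (0,2):
1 0 1
0 1 0
0 1 0
1 1 1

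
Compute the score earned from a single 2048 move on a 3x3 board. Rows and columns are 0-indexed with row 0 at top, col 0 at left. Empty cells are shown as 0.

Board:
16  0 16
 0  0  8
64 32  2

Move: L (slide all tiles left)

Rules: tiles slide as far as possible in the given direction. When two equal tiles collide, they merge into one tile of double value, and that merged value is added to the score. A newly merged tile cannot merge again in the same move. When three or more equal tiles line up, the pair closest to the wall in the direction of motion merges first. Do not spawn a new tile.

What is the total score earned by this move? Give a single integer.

Answer: 32

Derivation:
Slide left:
row 0: [16, 0, 16] -> [32, 0, 0]  score +32 (running 32)
row 1: [0, 0, 8] -> [8, 0, 0]  score +0 (running 32)
row 2: [64, 32, 2] -> [64, 32, 2]  score +0 (running 32)
Board after move:
32  0  0
 8  0  0
64 32  2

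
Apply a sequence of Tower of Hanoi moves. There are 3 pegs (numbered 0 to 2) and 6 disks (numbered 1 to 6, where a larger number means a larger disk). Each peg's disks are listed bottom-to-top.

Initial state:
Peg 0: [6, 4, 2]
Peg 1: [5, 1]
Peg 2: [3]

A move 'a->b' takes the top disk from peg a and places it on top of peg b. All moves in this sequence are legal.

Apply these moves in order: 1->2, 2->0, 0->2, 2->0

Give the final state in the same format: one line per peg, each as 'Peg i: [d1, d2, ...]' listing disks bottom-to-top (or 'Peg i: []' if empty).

After move 1 (1->2):
Peg 0: [6, 4, 2]
Peg 1: [5]
Peg 2: [3, 1]

After move 2 (2->0):
Peg 0: [6, 4, 2, 1]
Peg 1: [5]
Peg 2: [3]

After move 3 (0->2):
Peg 0: [6, 4, 2]
Peg 1: [5]
Peg 2: [3, 1]

After move 4 (2->0):
Peg 0: [6, 4, 2, 1]
Peg 1: [5]
Peg 2: [3]

Answer: Peg 0: [6, 4, 2, 1]
Peg 1: [5]
Peg 2: [3]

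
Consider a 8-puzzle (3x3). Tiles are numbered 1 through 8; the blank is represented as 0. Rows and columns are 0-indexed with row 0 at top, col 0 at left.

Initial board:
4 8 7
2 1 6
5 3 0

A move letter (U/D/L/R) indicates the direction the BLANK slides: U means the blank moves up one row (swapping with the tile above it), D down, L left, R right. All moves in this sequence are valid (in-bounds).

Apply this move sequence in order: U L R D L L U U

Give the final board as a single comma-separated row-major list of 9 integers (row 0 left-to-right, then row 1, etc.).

After move 1 (U):
4 8 7
2 1 0
5 3 6

After move 2 (L):
4 8 7
2 0 1
5 3 6

After move 3 (R):
4 8 7
2 1 0
5 3 6

After move 4 (D):
4 8 7
2 1 6
5 3 0

After move 5 (L):
4 8 7
2 1 6
5 0 3

After move 6 (L):
4 8 7
2 1 6
0 5 3

After move 7 (U):
4 8 7
0 1 6
2 5 3

After move 8 (U):
0 8 7
4 1 6
2 5 3

Answer: 0, 8, 7, 4, 1, 6, 2, 5, 3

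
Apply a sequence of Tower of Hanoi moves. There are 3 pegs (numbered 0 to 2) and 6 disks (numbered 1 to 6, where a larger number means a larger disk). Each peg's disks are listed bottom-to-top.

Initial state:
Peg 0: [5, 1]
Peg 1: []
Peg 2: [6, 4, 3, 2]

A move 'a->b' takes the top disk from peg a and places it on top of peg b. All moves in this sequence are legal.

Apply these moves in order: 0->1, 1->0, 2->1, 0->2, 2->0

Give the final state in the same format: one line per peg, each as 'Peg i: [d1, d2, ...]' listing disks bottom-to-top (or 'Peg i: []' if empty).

Answer: Peg 0: [5, 1]
Peg 1: [2]
Peg 2: [6, 4, 3]

Derivation:
After move 1 (0->1):
Peg 0: [5]
Peg 1: [1]
Peg 2: [6, 4, 3, 2]

After move 2 (1->0):
Peg 0: [5, 1]
Peg 1: []
Peg 2: [6, 4, 3, 2]

After move 3 (2->1):
Peg 0: [5, 1]
Peg 1: [2]
Peg 2: [6, 4, 3]

After move 4 (0->2):
Peg 0: [5]
Peg 1: [2]
Peg 2: [6, 4, 3, 1]

After move 5 (2->0):
Peg 0: [5, 1]
Peg 1: [2]
Peg 2: [6, 4, 3]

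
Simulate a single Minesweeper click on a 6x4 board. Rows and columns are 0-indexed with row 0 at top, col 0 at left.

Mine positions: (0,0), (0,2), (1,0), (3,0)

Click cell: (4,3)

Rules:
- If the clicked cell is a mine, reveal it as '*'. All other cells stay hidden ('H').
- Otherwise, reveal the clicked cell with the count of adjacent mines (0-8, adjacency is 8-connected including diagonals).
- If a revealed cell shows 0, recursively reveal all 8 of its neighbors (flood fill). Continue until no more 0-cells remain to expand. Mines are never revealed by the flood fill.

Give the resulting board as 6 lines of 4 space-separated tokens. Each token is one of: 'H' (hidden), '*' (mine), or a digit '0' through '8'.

H H H H
H 3 1 1
H 2 0 0
H 1 0 0
1 1 0 0
0 0 0 0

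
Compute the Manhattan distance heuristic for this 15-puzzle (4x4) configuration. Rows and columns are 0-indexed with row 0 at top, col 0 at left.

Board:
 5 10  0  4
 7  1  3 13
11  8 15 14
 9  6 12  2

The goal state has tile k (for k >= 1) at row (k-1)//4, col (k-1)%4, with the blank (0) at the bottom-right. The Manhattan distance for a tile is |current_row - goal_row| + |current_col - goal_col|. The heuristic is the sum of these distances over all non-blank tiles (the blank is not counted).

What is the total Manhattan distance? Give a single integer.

Answer: 32

Derivation:
Tile 5: at (0,0), goal (1,0), distance |0-1|+|0-0| = 1
Tile 10: at (0,1), goal (2,1), distance |0-2|+|1-1| = 2
Tile 4: at (0,3), goal (0,3), distance |0-0|+|3-3| = 0
Tile 7: at (1,0), goal (1,2), distance |1-1|+|0-2| = 2
Tile 1: at (1,1), goal (0,0), distance |1-0|+|1-0| = 2
Tile 3: at (1,2), goal (0,2), distance |1-0|+|2-2| = 1
Tile 13: at (1,3), goal (3,0), distance |1-3|+|3-0| = 5
Tile 11: at (2,0), goal (2,2), distance |2-2|+|0-2| = 2
Tile 8: at (2,1), goal (1,3), distance |2-1|+|1-3| = 3
Tile 15: at (2,2), goal (3,2), distance |2-3|+|2-2| = 1
Tile 14: at (2,3), goal (3,1), distance |2-3|+|3-1| = 3
Tile 9: at (3,0), goal (2,0), distance |3-2|+|0-0| = 1
Tile 6: at (3,1), goal (1,1), distance |3-1|+|1-1| = 2
Tile 12: at (3,2), goal (2,3), distance |3-2|+|2-3| = 2
Tile 2: at (3,3), goal (0,1), distance |3-0|+|3-1| = 5
Sum: 1 + 2 + 0 + 2 + 2 + 1 + 5 + 2 + 3 + 1 + 3 + 1 + 2 + 2 + 5 = 32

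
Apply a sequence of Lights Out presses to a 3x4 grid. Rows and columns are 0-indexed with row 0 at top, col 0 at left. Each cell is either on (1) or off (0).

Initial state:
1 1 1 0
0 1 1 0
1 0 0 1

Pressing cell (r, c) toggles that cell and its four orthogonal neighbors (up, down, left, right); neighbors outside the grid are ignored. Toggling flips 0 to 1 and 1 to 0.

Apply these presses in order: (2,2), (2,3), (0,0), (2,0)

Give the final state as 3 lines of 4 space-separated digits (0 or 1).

After press 1 at (2,2):
1 1 1 0
0 1 0 0
1 1 1 0

After press 2 at (2,3):
1 1 1 0
0 1 0 1
1 1 0 1

After press 3 at (0,0):
0 0 1 0
1 1 0 1
1 1 0 1

After press 4 at (2,0):
0 0 1 0
0 1 0 1
0 0 0 1

Answer: 0 0 1 0
0 1 0 1
0 0 0 1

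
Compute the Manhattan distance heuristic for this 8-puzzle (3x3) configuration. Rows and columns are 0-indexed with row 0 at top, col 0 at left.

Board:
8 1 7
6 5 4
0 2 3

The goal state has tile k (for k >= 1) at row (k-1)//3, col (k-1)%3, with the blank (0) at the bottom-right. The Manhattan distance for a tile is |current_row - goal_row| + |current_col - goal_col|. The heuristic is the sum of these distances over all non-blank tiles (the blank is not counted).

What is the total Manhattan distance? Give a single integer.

Tile 8: at (0,0), goal (2,1), distance |0-2|+|0-1| = 3
Tile 1: at (0,1), goal (0,0), distance |0-0|+|1-0| = 1
Tile 7: at (0,2), goal (2,0), distance |0-2|+|2-0| = 4
Tile 6: at (1,0), goal (1,2), distance |1-1|+|0-2| = 2
Tile 5: at (1,1), goal (1,1), distance |1-1|+|1-1| = 0
Tile 4: at (1,2), goal (1,0), distance |1-1|+|2-0| = 2
Tile 2: at (2,1), goal (0,1), distance |2-0|+|1-1| = 2
Tile 3: at (2,2), goal (0,2), distance |2-0|+|2-2| = 2
Sum: 3 + 1 + 4 + 2 + 0 + 2 + 2 + 2 = 16

Answer: 16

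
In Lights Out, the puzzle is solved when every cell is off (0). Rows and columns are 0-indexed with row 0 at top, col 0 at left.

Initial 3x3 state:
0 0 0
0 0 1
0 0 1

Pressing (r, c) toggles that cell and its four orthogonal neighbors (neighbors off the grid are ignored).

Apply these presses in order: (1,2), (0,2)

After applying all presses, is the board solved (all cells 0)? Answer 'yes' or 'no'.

Answer: no

Derivation:
After press 1 at (1,2):
0 0 1
0 1 0
0 0 0

After press 2 at (0,2):
0 1 0
0 1 1
0 0 0

Lights still on: 3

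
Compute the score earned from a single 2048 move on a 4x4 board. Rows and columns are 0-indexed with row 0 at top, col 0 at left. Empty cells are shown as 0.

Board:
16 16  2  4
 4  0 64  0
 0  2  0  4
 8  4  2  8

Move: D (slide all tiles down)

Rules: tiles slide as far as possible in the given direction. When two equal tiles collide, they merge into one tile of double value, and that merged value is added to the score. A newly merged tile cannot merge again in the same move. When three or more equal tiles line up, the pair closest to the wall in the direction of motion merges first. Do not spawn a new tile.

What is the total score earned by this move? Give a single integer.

Slide down:
col 0: [16, 4, 0, 8] -> [0, 16, 4, 8]  score +0 (running 0)
col 1: [16, 0, 2, 4] -> [0, 16, 2, 4]  score +0 (running 0)
col 2: [2, 64, 0, 2] -> [0, 2, 64, 2]  score +0 (running 0)
col 3: [4, 0, 4, 8] -> [0, 0, 8, 8]  score +8 (running 8)
Board after move:
 0  0  0  0
16 16  2  0
 4  2 64  8
 8  4  2  8

Answer: 8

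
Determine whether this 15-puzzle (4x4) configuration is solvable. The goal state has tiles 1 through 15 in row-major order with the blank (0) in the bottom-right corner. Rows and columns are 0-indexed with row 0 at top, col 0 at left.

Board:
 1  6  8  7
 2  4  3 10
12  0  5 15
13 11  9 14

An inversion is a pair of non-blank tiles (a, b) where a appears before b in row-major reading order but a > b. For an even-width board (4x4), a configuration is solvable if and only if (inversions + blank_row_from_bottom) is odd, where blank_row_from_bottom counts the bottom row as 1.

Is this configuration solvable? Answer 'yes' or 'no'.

Inversions: 26
Blank is in row 2 (0-indexed from top), which is row 2 counting from the bottom (bottom = 1).
26 + 2 = 28, which is even, so the puzzle is not solvable.

Answer: no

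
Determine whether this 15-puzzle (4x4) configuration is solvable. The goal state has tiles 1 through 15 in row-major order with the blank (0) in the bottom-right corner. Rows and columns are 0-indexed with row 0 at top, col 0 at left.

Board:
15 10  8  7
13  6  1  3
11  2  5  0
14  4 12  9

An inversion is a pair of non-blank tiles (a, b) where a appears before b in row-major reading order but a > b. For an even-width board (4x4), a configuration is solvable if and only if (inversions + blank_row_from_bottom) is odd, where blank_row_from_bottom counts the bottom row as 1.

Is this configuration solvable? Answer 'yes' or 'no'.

Inversions: 60
Blank is in row 2 (0-indexed from top), which is row 2 counting from the bottom (bottom = 1).
60 + 2 = 62, which is even, so the puzzle is not solvable.

Answer: no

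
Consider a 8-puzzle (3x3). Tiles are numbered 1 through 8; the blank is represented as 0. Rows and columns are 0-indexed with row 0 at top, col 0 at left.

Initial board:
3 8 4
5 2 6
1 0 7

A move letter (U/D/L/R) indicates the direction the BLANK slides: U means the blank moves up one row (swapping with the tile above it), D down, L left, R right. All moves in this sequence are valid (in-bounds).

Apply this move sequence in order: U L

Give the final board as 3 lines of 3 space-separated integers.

After move 1 (U):
3 8 4
5 0 6
1 2 7

After move 2 (L):
3 8 4
0 5 6
1 2 7

Answer: 3 8 4
0 5 6
1 2 7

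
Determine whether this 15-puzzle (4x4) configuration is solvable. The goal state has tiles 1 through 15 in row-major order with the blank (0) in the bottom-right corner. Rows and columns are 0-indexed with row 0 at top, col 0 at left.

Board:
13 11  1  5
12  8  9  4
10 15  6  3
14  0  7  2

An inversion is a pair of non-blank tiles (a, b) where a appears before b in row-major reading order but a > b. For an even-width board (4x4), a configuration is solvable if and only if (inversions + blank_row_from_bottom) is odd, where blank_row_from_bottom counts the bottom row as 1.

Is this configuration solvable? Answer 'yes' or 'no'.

Inversions: 60
Blank is in row 3 (0-indexed from top), which is row 1 counting from the bottom (bottom = 1).
60 + 1 = 61, which is odd, so the puzzle is solvable.

Answer: yes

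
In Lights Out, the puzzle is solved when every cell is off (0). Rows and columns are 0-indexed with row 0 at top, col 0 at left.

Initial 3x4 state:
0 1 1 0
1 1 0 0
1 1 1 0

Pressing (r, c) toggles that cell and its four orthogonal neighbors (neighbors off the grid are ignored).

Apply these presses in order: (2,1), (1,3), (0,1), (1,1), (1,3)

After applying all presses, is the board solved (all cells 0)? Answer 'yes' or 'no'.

Answer: no

Derivation:
After press 1 at (2,1):
0 1 1 0
1 0 0 0
0 0 0 0

After press 2 at (1,3):
0 1 1 1
1 0 1 1
0 0 0 1

After press 3 at (0,1):
1 0 0 1
1 1 1 1
0 0 0 1

After press 4 at (1,1):
1 1 0 1
0 0 0 1
0 1 0 1

After press 5 at (1,3):
1 1 0 0
0 0 1 0
0 1 0 0

Lights still on: 4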